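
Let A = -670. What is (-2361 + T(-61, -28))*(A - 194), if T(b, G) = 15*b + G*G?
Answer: 2153088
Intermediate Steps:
T(b, G) = G² + 15*b (T(b, G) = 15*b + G² = G² + 15*b)
(-2361 + T(-61, -28))*(A - 194) = (-2361 + ((-28)² + 15*(-61)))*(-670 - 194) = (-2361 + (784 - 915))*(-864) = (-2361 - 131)*(-864) = -2492*(-864) = 2153088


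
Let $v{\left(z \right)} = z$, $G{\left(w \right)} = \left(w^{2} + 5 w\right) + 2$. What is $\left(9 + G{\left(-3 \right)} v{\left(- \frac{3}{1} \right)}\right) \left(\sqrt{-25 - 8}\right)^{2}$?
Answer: $-693$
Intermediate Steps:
$G{\left(w \right)} = 2 + w^{2} + 5 w$
$\left(9 + G{\left(-3 \right)} v{\left(- \frac{3}{1} \right)}\right) \left(\sqrt{-25 - 8}\right)^{2} = \left(9 + \left(2 + \left(-3\right)^{2} + 5 \left(-3\right)\right) \left(- \frac{3}{1}\right)\right) \left(\sqrt{-25 - 8}\right)^{2} = \left(9 + \left(2 + 9 - 15\right) \left(\left(-3\right) 1\right)\right) \left(\sqrt{-33}\right)^{2} = \left(9 - -12\right) \left(i \sqrt{33}\right)^{2} = \left(9 + 12\right) \left(-33\right) = 21 \left(-33\right) = -693$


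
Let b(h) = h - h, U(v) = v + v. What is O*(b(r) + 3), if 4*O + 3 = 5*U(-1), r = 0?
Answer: -39/4 ≈ -9.7500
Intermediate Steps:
U(v) = 2*v
b(h) = 0
O = -13/4 (O = -3/4 + (5*(2*(-1)))/4 = -3/4 + (5*(-2))/4 = -3/4 + (1/4)*(-10) = -3/4 - 5/2 = -13/4 ≈ -3.2500)
O*(b(r) + 3) = -13*(0 + 3)/4 = -13/4*3 = -39/4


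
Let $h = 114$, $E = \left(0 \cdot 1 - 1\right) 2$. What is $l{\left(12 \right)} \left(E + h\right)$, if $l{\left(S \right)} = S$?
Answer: $1344$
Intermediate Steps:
$E = -2$ ($E = \left(0 - 1\right) 2 = \left(-1\right) 2 = -2$)
$l{\left(12 \right)} \left(E + h\right) = 12 \left(-2 + 114\right) = 12 \cdot 112 = 1344$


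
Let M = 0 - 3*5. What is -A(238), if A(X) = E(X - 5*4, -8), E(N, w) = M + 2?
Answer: 13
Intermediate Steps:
M = -15 (M = 0 - 15 = -15)
E(N, w) = -13 (E(N, w) = -15 + 2 = -13)
A(X) = -13
-A(238) = -1*(-13) = 13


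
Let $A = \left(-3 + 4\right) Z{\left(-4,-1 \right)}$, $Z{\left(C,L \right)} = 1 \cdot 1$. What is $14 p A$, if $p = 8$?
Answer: $112$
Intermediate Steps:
$Z{\left(C,L \right)} = 1$
$A = 1$ ($A = \left(-3 + 4\right) 1 = 1 \cdot 1 = 1$)
$14 p A = 14 \cdot 8 \cdot 1 = 112 \cdot 1 = 112$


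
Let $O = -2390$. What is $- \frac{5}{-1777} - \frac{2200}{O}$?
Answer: $\frac{392135}{424703} \approx 0.92332$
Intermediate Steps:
$- \frac{5}{-1777} - \frac{2200}{O} = - \frac{5}{-1777} - \frac{2200}{-2390} = \left(-5\right) \left(- \frac{1}{1777}\right) - - \frac{220}{239} = \frac{5}{1777} + \frac{220}{239} = \frac{392135}{424703}$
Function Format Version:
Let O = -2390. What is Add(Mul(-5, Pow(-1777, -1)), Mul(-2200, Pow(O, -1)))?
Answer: Rational(392135, 424703) ≈ 0.92332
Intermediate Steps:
Add(Mul(-5, Pow(-1777, -1)), Mul(-2200, Pow(O, -1))) = Add(Mul(-5, Pow(-1777, -1)), Mul(-2200, Pow(-2390, -1))) = Add(Mul(-5, Rational(-1, 1777)), Mul(-2200, Rational(-1, 2390))) = Add(Rational(5, 1777), Rational(220, 239)) = Rational(392135, 424703)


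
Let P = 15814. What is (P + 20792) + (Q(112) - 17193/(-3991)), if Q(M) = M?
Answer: 146558731/3991 ≈ 36722.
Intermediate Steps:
(P + 20792) + (Q(112) - 17193/(-3991)) = (15814 + 20792) + (112 - 17193/(-3991)) = 36606 + (112 - 17193*(-1/3991)) = 36606 + (112 + 17193/3991) = 36606 + 464185/3991 = 146558731/3991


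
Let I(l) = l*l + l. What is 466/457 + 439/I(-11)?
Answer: 251883/50270 ≈ 5.0106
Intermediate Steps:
I(l) = l + l² (I(l) = l² + l = l + l²)
466/457 + 439/I(-11) = 466/457 + 439/((-11*(1 - 11))) = 466*(1/457) + 439/((-11*(-10))) = 466/457 + 439/110 = 251883/50270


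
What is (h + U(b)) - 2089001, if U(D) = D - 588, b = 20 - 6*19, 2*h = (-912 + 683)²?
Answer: -4126925/2 ≈ -2.0635e+6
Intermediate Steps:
h = 52441/2 (h = (-912 + 683)²/2 = (½)*(-229)² = (½)*52441 = 52441/2 ≈ 26221.)
b = -94 (b = 20 - 114 = -94)
U(D) = -588 + D
(h + U(b)) - 2089001 = (52441/2 + (-588 - 94)) - 2089001 = (52441/2 - 682) - 2089001 = 51077/2 - 2089001 = -4126925/2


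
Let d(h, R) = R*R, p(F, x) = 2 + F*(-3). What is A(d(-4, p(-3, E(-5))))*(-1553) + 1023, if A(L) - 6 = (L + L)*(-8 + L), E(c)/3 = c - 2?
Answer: -42476633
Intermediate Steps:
E(c) = -6 + 3*c (E(c) = 3*(c - 2) = 3*(-2 + c) = -6 + 3*c)
p(F, x) = 2 - 3*F
d(h, R) = R²
A(L) = 6 + 2*L*(-8 + L) (A(L) = 6 + (L + L)*(-8 + L) = 6 + (2*L)*(-8 + L) = 6 + 2*L*(-8 + L))
A(d(-4, p(-3, E(-5))))*(-1553) + 1023 = (6 - 16*(2 - 3*(-3))² + 2*((2 - 3*(-3))²)²)*(-1553) + 1023 = (6 - 16*(2 + 9)² + 2*((2 + 9)²)²)*(-1553) + 1023 = (6 - 16*11² + 2*(11²)²)*(-1553) + 1023 = (6 - 16*121 + 2*121²)*(-1553) + 1023 = (6 - 1936 + 2*14641)*(-1553) + 1023 = (6 - 1936 + 29282)*(-1553) + 1023 = 27352*(-1553) + 1023 = -42477656 + 1023 = -42476633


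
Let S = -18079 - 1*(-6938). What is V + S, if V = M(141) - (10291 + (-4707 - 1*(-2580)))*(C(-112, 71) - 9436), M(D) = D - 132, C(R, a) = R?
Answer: 77938740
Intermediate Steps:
M(D) = -132 + D
V = 77949881 (V = (-132 + 141) - (10291 + (-4707 - 1*(-2580)))*(-112 - 9436) = 9 - (10291 + (-4707 + 2580))*(-9548) = 9 - (10291 - 2127)*(-9548) = 9 - 8164*(-9548) = 9 - 1*(-77949872) = 9 + 77949872 = 77949881)
S = -11141 (S = -18079 + 6938 = -11141)
V + S = 77949881 - 11141 = 77938740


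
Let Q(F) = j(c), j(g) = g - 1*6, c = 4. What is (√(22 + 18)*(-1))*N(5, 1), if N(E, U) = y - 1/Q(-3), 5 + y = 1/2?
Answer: 8*√10 ≈ 25.298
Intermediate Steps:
j(g) = -6 + g (j(g) = g - 6 = -6 + g)
Q(F) = -2 (Q(F) = -6 + 4 = -2)
y = -9/2 (y = -5 + 1/2 = -5 + ½ = -9/2 ≈ -4.5000)
N(E, U) = -4 (N(E, U) = -9/2 - 1/(-2) = -9/2 - 1*(-½) = -9/2 + ½ = -4)
(√(22 + 18)*(-1))*N(5, 1) = (√(22 + 18)*(-1))*(-4) = (√40*(-1))*(-4) = ((2*√10)*(-1))*(-4) = -2*√10*(-4) = 8*√10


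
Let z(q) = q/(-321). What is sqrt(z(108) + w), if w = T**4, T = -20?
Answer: 2*sqrt(457959037)/107 ≈ 400.00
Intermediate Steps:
w = 160000 (w = (-20)**4 = 160000)
z(q) = -q/321 (z(q) = q*(-1/321) = -q/321)
sqrt(z(108) + w) = sqrt(-1/321*108 + 160000) = sqrt(-36/107 + 160000) = sqrt(17119964/107) = 2*sqrt(457959037)/107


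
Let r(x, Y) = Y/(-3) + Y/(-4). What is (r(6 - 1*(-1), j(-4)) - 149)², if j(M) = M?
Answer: 193600/9 ≈ 21511.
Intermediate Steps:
r(x, Y) = -7*Y/12 (r(x, Y) = Y*(-⅓) + Y*(-¼) = -Y/3 - Y/4 = -7*Y/12)
(r(6 - 1*(-1), j(-4)) - 149)² = (-7/12*(-4) - 149)² = (7/3 - 149)² = (-440/3)² = 193600/9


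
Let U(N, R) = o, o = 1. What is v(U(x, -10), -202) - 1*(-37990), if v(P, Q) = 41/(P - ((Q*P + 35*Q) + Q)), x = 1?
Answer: 283975291/7475 ≈ 37990.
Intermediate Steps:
U(N, R) = 1
v(P, Q) = 41/(P - 36*Q - P*Q) (v(P, Q) = 41/(P - ((P*Q + 35*Q) + Q)) = 41/(P - ((35*Q + P*Q) + Q)) = 41/(P - (36*Q + P*Q)) = 41/(P + (-36*Q - P*Q)) = 41/(P - 36*Q - P*Q))
v(U(x, -10), -202) - 1*(-37990) = -41/(-1*1 + 36*(-202) + 1*(-202)) - 1*(-37990) = -41/(-1 - 7272 - 202) + 37990 = -41/(-7475) + 37990 = -41*(-1/7475) + 37990 = 41/7475 + 37990 = 283975291/7475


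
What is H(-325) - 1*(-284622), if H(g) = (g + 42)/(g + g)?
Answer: 185004583/650 ≈ 2.8462e+5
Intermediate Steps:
H(g) = (42 + g)/(2*g) (H(g) = (42 + g)/((2*g)) = (42 + g)*(1/(2*g)) = (42 + g)/(2*g))
H(-325) - 1*(-284622) = (1/2)*(42 - 325)/(-325) - 1*(-284622) = (1/2)*(-1/325)*(-283) + 284622 = 283/650 + 284622 = 185004583/650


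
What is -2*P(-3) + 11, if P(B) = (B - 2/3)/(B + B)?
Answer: 88/9 ≈ 9.7778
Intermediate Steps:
P(B) = (-2/3 + B)/(2*B) (P(B) = (B - 2*1/3)/((2*B)) = (B - 2/3)*(1/(2*B)) = (-2/3 + B)*(1/(2*B)) = (-2/3 + B)/(2*B))
-2*P(-3) + 11 = -(-2 + 3*(-3))/(3*(-3)) + 11 = -(-1)*(-2 - 9)/(3*3) + 11 = -(-1)*(-11)/(3*3) + 11 = -2*11/18 + 11 = -11/9 + 11 = 88/9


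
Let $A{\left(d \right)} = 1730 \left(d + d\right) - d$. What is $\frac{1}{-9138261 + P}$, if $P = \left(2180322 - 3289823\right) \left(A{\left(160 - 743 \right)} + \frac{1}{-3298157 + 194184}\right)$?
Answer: $\frac{3103973}{6944851693496307929} \approx 4.4695 \cdot 10^{-13}$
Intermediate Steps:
$A{\left(d \right)} = 3459 d$ ($A{\left(d \right)} = 1730 \cdot 2 d - d = 3460 d - d = 3459 d$)
$P = \frac{6944880058411718882}{3103973}$ ($P = \left(2180322 - 3289823\right) \left(3459 \left(160 - 743\right) + \frac{1}{-3298157 + 194184}\right) = - 1109501 \left(3459 \left(-583\right) + \frac{1}{-3103973}\right) = - 1109501 \left(-2016597 - \frac{1}{3103973}\right) = \left(-1109501\right) \left(- \frac{6259462639882}{3103973}\right) = \frac{6944880058411718882}{3103973} \approx 2.2374 \cdot 10^{12}$)
$\frac{1}{-9138261 + P} = \frac{1}{-9138261 + \frac{6944880058411718882}{3103973}} = \frac{1}{\frac{6944851693496307929}{3103973}} = \frac{3103973}{6944851693496307929}$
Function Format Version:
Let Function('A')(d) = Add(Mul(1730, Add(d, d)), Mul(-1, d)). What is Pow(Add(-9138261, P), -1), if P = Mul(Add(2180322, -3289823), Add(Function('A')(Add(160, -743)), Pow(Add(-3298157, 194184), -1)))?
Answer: Rational(3103973, 6944851693496307929) ≈ 4.4695e-13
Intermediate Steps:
Function('A')(d) = Mul(3459, d) (Function('A')(d) = Add(Mul(1730, Mul(2, d)), Mul(-1, d)) = Add(Mul(3460, d), Mul(-1, d)) = Mul(3459, d))
P = Rational(6944880058411718882, 3103973) (P = Mul(Add(2180322, -3289823), Add(Mul(3459, Add(160, -743)), Pow(Add(-3298157, 194184), -1))) = Mul(-1109501, Add(Mul(3459, -583), Pow(-3103973, -1))) = Mul(-1109501, Add(-2016597, Rational(-1, 3103973))) = Mul(-1109501, Rational(-6259462639882, 3103973)) = Rational(6944880058411718882, 3103973) ≈ 2.2374e+12)
Pow(Add(-9138261, P), -1) = Pow(Add(-9138261, Rational(6944880058411718882, 3103973)), -1) = Pow(Rational(6944851693496307929, 3103973), -1) = Rational(3103973, 6944851693496307929)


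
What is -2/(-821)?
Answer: 2/821 ≈ 0.0024361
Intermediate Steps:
-2/(-821) = -2*(-1/821) = 2/821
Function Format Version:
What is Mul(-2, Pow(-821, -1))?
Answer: Rational(2, 821) ≈ 0.0024361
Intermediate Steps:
Mul(-2, Pow(-821, -1)) = Mul(-2, Rational(-1, 821)) = Rational(2, 821)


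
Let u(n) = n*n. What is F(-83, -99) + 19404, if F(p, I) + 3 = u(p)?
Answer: 26290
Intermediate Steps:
u(n) = n²
F(p, I) = -3 + p²
F(-83, -99) + 19404 = (-3 + (-83)²) + 19404 = (-3 + 6889) + 19404 = 6886 + 19404 = 26290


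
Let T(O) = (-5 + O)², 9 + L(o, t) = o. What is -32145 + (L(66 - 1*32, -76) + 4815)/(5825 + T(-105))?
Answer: -115238857/3585 ≈ -32145.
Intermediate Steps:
L(o, t) = -9 + o
-32145 + (L(66 - 1*32, -76) + 4815)/(5825 + T(-105)) = -32145 + ((-9 + (66 - 1*32)) + 4815)/(5825 + (-5 - 105)²) = -32145 + ((-9 + (66 - 32)) + 4815)/(5825 + (-110)²) = -32145 + ((-9 + 34) + 4815)/(5825 + 12100) = -32145 + (25 + 4815)/17925 = -32145 + 4840*(1/17925) = -32145 + 968/3585 = -115238857/3585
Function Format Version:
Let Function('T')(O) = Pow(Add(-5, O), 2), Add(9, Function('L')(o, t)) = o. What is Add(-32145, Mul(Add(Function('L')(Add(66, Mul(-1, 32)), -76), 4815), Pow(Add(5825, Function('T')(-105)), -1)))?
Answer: Rational(-115238857, 3585) ≈ -32145.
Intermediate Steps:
Function('L')(o, t) = Add(-9, o)
Add(-32145, Mul(Add(Function('L')(Add(66, Mul(-1, 32)), -76), 4815), Pow(Add(5825, Function('T')(-105)), -1))) = Add(-32145, Mul(Add(Add(-9, Add(66, Mul(-1, 32))), 4815), Pow(Add(5825, Pow(Add(-5, -105), 2)), -1))) = Add(-32145, Mul(Add(Add(-9, Add(66, -32)), 4815), Pow(Add(5825, Pow(-110, 2)), -1))) = Add(-32145, Mul(Add(Add(-9, 34), 4815), Pow(Add(5825, 12100), -1))) = Add(-32145, Mul(Add(25, 4815), Pow(17925, -1))) = Add(-32145, Mul(4840, Rational(1, 17925))) = Add(-32145, Rational(968, 3585)) = Rational(-115238857, 3585)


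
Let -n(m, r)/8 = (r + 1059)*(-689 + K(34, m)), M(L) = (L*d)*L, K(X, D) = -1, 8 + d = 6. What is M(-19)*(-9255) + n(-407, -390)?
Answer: 10374990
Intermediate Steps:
d = -2 (d = -8 + 6 = -2)
M(L) = -2*L² (M(L) = (L*(-2))*L = (-2*L)*L = -2*L²)
n(m, r) = 5845680 + 5520*r (n(m, r) = -8*(r + 1059)*(-689 - 1) = -8*(1059 + r)*(-690) = -8*(-730710 - 690*r) = 5845680 + 5520*r)
M(-19)*(-9255) + n(-407, -390) = -2*(-19)²*(-9255) + (5845680 + 5520*(-390)) = -2*361*(-9255) + (5845680 - 2152800) = -722*(-9255) + 3692880 = 6682110 + 3692880 = 10374990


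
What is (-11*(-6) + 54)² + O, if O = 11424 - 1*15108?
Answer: 10716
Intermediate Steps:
O = -3684 (O = 11424 - 15108 = -3684)
(-11*(-6) + 54)² + O = (-11*(-6) + 54)² - 3684 = (66 + 54)² - 3684 = 120² - 3684 = 14400 - 3684 = 10716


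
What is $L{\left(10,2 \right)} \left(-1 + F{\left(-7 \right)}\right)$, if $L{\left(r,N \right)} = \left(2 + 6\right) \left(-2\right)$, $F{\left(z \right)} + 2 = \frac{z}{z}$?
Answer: $32$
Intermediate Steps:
$F{\left(z \right)} = -1$ ($F{\left(z \right)} = -2 + \frac{z}{z} = -2 + 1 = -1$)
$L{\left(r,N \right)} = -16$ ($L{\left(r,N \right)} = 8 \left(-2\right) = -16$)
$L{\left(10,2 \right)} \left(-1 + F{\left(-7 \right)}\right) = - 16 \left(-1 - 1\right) = \left(-16\right) \left(-2\right) = 32$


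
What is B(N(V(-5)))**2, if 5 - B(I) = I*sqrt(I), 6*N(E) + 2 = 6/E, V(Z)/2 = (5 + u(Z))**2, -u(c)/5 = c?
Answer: 145585078201/5832000000 + 599*I*sqrt(1198)/10800 ≈ 24.963 + 1.9197*I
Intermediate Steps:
u(c) = -5*c
V(Z) = 2*(5 - 5*Z)**2
N(E) = -1/3 + 1/E (N(E) = -1/3 + (6/E)/6 = -1/3 + 1/E)
B(I) = 5 - I**(3/2) (B(I) = 5 - I*sqrt(I) = 5 - I**(3/2))
B(N(V(-5)))**2 = (5 - ((3 - 50*(-1 - 5)**2)/(3*((50*(-1 - 5)**2))))**(3/2))**2 = (5 - ((3 - 50*(-6)**2)/(3*((50*(-6)**2))))**(3/2))**2 = (5 - ((3 - 50*36)/(3*((50*36))))**(3/2))**2 = (5 - ((1/3)*(3 - 1*1800)/1800)**(3/2))**2 = (5 - ((1/3)*(1/1800)*(3 - 1800))**(3/2))**2 = (5 - ((1/3)*(1/1800)*(-1797))**(3/2))**2 = (5 - (-599/1800)**(3/2))**2 = (5 - (-599)*I*sqrt(1198)/108000)**2 = (5 + 599*I*sqrt(1198)/108000)**2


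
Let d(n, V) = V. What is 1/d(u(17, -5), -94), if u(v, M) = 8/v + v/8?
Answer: -1/94 ≈ -0.010638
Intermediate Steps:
u(v, M) = 8/v + v/8 (u(v, M) = 8/v + v*(⅛) = 8/v + v/8)
1/d(u(17, -5), -94) = 1/(-94) = -1/94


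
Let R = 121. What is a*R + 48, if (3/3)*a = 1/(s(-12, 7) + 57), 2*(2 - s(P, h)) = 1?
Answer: 5858/117 ≈ 50.068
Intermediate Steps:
s(P, h) = 3/2 (s(P, h) = 2 - ½*1 = 2 - ½ = 3/2)
a = 2/117 (a = 1/(3/2 + 57) = 1/(117/2) = 2/117 ≈ 0.017094)
a*R + 48 = (2/117)*121 + 48 = 242/117 + 48 = 5858/117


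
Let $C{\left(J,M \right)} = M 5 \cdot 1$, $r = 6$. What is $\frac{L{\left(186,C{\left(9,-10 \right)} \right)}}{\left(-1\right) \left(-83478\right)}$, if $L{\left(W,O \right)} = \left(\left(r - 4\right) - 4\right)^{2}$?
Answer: $\frac{2}{41739} \approx 4.7917 \cdot 10^{-5}$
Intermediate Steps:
$C{\left(J,M \right)} = 5 M$ ($C{\left(J,M \right)} = 5 M 1 = 5 M$)
$L{\left(W,O \right)} = 4$ ($L{\left(W,O \right)} = \left(\left(6 - 4\right) - 4\right)^{2} = \left(2 - 4\right)^{2} = \left(-2\right)^{2} = 4$)
$\frac{L{\left(186,C{\left(9,-10 \right)} \right)}}{\left(-1\right) \left(-83478\right)} = \frac{4}{\left(-1\right) \left(-83478\right)} = \frac{4}{83478} = 4 \cdot \frac{1}{83478} = \frac{2}{41739}$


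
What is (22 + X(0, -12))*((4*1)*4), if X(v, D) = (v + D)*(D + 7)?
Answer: 1312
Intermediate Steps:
X(v, D) = (7 + D)*(D + v) (X(v, D) = (D + v)*(7 + D) = (7 + D)*(D + v))
(22 + X(0, -12))*((4*1)*4) = (22 + ((-12)**2 + 7*(-12) + 7*0 - 12*0))*((4*1)*4) = (22 + (144 - 84 + 0 + 0))*(4*4) = (22 + 60)*16 = 82*16 = 1312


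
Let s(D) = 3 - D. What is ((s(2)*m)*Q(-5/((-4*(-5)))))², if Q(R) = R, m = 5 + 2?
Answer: 49/16 ≈ 3.0625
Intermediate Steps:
m = 7
((s(2)*m)*Q(-5/((-4*(-5)))))² = (((3 - 1*2)*7)*(-5/((-4*(-5)))))² = (((3 - 2)*7)*(-5/20))² = ((1*7)*(-5*1/20))² = (7*(-¼))² = (-7/4)² = 49/16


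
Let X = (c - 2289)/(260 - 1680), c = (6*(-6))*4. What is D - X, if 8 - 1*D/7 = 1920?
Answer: -19007713/1420 ≈ -13386.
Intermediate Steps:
D = -13384 (D = 56 - 7*1920 = 56 - 13440 = -13384)
c = -144 (c = -36*4 = -144)
X = 2433/1420 (X = (-144 - 2289)/(260 - 1680) = -2433/(-1420) = -2433*(-1/1420) = 2433/1420 ≈ 1.7134)
D - X = -13384 - 1*2433/1420 = -13384 - 2433/1420 = -19007713/1420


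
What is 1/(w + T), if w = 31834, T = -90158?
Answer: -1/58324 ≈ -1.7146e-5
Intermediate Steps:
1/(w + T) = 1/(31834 - 90158) = 1/(-58324) = -1/58324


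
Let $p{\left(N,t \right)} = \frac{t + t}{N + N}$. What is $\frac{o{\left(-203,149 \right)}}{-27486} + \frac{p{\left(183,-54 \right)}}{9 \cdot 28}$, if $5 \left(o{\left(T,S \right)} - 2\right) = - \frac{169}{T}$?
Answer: $- \frac{354479}{283632615} \approx -0.0012498$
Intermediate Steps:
$o{\left(T,S \right)} = 2 - \frac{169}{5 T}$ ($o{\left(T,S \right)} = 2 + \frac{\left(-169\right) \frac{1}{T}}{5} = 2 - \frac{169}{5 T}$)
$p{\left(N,t \right)} = \frac{t}{N}$ ($p{\left(N,t \right)} = \frac{2 t}{2 N} = 2 t \frac{1}{2 N} = \frac{t}{N}$)
$\frac{o{\left(-203,149 \right)}}{-27486} + \frac{p{\left(183,-54 \right)}}{9 \cdot 28} = \frac{2 - \frac{169}{5 \left(-203\right)}}{-27486} + \frac{\left(-54\right) \frac{1}{183}}{9 \cdot 28} = \left(2 - - \frac{169}{1015}\right) \left(- \frac{1}{27486}\right) + \frac{\left(-54\right) \frac{1}{183}}{252} = \left(2 + \frac{169}{1015}\right) \left(- \frac{1}{27486}\right) - \frac{1}{854} = \frac{2199}{1015} \left(- \frac{1}{27486}\right) - \frac{1}{854} = - \frac{733}{9299430} - \frac{1}{854} = - \frac{354479}{283632615}$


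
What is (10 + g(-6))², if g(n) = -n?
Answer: 256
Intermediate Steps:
(10 + g(-6))² = (10 - 1*(-6))² = (10 + 6)² = 16² = 256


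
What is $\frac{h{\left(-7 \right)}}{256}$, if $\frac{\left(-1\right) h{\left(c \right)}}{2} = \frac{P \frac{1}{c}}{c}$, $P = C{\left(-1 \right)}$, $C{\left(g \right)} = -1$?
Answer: $\frac{1}{6272} \approx 0.00015944$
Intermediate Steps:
$P = -1$
$h{\left(c \right)} = \frac{2}{c^{2}}$ ($h{\left(c \right)} = - 2 \frac{\left(-1\right) \frac{1}{c}}{c} = - 2 \left(- \frac{1}{c^{2}}\right) = \frac{2}{c^{2}}$)
$\frac{h{\left(-7 \right)}}{256} = \frac{2 \cdot \frac{1}{49}}{256} = 2 \cdot \frac{1}{49} \cdot \frac{1}{256} = \frac{2}{49} \cdot \frac{1}{256} = \frac{1}{6272}$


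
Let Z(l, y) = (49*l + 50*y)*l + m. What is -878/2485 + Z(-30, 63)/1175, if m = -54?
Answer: -25281968/583975 ≈ -43.293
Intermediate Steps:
Z(l, y) = -54 + l*(49*l + 50*y) (Z(l, y) = (49*l + 50*y)*l - 54 = l*(49*l + 50*y) - 54 = -54 + l*(49*l + 50*y))
-878/2485 + Z(-30, 63)/1175 = -878/2485 + (-54 + 49*(-30)² + 50*(-30)*63)/1175 = -878*1/2485 + (-54 + 49*900 - 94500)*(1/1175) = -878/2485 + (-54 + 44100 - 94500)*(1/1175) = -878/2485 - 50454*1/1175 = -878/2485 - 50454/1175 = -25281968/583975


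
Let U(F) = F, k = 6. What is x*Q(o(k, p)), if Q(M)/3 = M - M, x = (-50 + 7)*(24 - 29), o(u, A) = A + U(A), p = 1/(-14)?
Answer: 0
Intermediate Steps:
p = -1/14 ≈ -0.071429
o(u, A) = 2*A (o(u, A) = A + A = 2*A)
x = 215 (x = -43*(-5) = 215)
Q(M) = 0 (Q(M) = 3*(M - M) = 3*0 = 0)
x*Q(o(k, p)) = 215*0 = 0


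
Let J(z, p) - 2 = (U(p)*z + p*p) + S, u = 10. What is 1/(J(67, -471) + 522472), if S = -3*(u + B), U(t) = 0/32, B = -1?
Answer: 1/744288 ≈ 1.3436e-6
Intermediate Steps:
U(t) = 0 (U(t) = 0*(1/32) = 0)
S = -27 (S = -3*(10 - 1) = -3*9 = -27)
J(z, p) = -25 + p**2 (J(z, p) = 2 + ((0*z + p*p) - 27) = 2 + ((0 + p**2) - 27) = 2 + (p**2 - 27) = 2 + (-27 + p**2) = -25 + p**2)
1/(J(67, -471) + 522472) = 1/((-25 + (-471)**2) + 522472) = 1/((-25 + 221841) + 522472) = 1/(221816 + 522472) = 1/744288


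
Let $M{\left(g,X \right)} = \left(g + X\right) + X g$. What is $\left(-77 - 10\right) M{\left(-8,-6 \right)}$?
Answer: $-2958$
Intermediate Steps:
$M{\left(g,X \right)} = X + g + X g$ ($M{\left(g,X \right)} = \left(X + g\right) + X g = X + g + X g$)
$\left(-77 - 10\right) M{\left(-8,-6 \right)} = \left(-77 - 10\right) \left(-6 - 8 - -48\right) = - 87 \left(-6 - 8 + 48\right) = \left(-87\right) 34 = -2958$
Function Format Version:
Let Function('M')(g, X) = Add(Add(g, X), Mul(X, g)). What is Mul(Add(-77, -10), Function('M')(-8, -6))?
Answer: -2958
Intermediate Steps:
Function('M')(g, X) = Add(X, g, Mul(X, g)) (Function('M')(g, X) = Add(Add(X, g), Mul(X, g)) = Add(X, g, Mul(X, g)))
Mul(Add(-77, -10), Function('M')(-8, -6)) = Mul(Add(-77, -10), Add(-6, -8, Mul(-6, -8))) = Mul(-87, Add(-6, -8, 48)) = Mul(-87, 34) = -2958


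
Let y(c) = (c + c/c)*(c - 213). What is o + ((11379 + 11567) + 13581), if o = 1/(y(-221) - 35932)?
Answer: 2175109797/59548 ≈ 36527.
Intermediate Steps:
y(c) = (1 + c)*(-213 + c) (y(c) = (c + 1)*(-213 + c) = (1 + c)*(-213 + c))
o = 1/59548 (o = 1/((-213 + (-221)² - 212*(-221)) - 35932) = 1/((-213 + 48841 + 46852) - 35932) = 1/(95480 - 35932) = 1/59548 ≈ 1.6793e-5)
o + ((11379 + 11567) + 13581) = 1/59548 + ((11379 + 11567) + 13581) = 1/59548 + (22946 + 13581) = 1/59548 + 36527 = 2175109797/59548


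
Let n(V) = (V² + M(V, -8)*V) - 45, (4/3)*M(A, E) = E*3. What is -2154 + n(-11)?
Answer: -1880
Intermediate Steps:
M(A, E) = 9*E/4 (M(A, E) = 3*(E*3)/4 = 3*(3*E)/4 = 9*E/4)
n(V) = -45 + V² - 18*V (n(V) = (V² + ((9/4)*(-8))*V) - 45 = (V² - 18*V) - 45 = -45 + V² - 18*V)
-2154 + n(-11) = -2154 + (-45 + (-11)² - 18*(-11)) = -2154 + (-45 + 121 + 198) = -2154 + 274 = -1880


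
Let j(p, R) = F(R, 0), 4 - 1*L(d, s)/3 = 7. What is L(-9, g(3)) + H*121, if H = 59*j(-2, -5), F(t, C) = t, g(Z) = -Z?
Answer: -35704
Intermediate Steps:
L(d, s) = -9 (L(d, s) = 12 - 3*7 = 12 - 21 = -9)
j(p, R) = R
H = -295 (H = 59*(-5) = -295)
L(-9, g(3)) + H*121 = -9 - 295*121 = -9 - 35695 = -35704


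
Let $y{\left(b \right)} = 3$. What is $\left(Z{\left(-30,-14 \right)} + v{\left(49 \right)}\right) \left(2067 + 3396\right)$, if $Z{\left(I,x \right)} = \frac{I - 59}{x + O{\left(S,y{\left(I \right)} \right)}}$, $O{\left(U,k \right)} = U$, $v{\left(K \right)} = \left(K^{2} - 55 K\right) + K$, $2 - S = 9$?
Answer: $- \frac{9206976}{7} \approx -1.3153 \cdot 10^{6}$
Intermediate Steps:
$S = -7$ ($S = 2 - 9 = -7$)
$v{\left(K \right)} = K^{2} - 54 K$
$Z{\left(I,x \right)} = \frac{-59 + I}{-7 + x}$ ($Z{\left(I,x \right)} = \frac{I - 59}{x - 7} = \frac{-59 + I}{-7 + x}$)
$\left(Z{\left(-30,-14 \right)} + v{\left(49 \right)}\right) \left(2067 + 3396\right) = \left(\frac{-59 - 30}{-7 - 14} + 49 \left(-54 + 49\right)\right) \left(2067 + 3396\right) = \left(\frac{1}{-21} \left(-89\right) + 49 \left(-5\right)\right) 5463 = \left(\left(- \frac{1}{21}\right) \left(-89\right) - 245\right) 5463 = \left(\frac{89}{21} - 245\right) 5463 = \left(- \frac{5056}{21}\right) 5463 = - \frac{9206976}{7}$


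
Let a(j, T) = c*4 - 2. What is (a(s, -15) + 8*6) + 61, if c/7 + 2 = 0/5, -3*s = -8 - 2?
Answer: 51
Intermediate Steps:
s = 10/3 (s = -(-8 - 2)/3 = -⅓*(-10) = 10/3 ≈ 3.3333)
c = -14 (c = -14 + 7*(0/5) = -14 + 7*(0*(⅕)) = -14 + 7*0 = -14 + 0 = -14)
a(j, T) = -58 (a(j, T) = -14*4 - 2 = -56 - 2 = -58)
(a(s, -15) + 8*6) + 61 = (-58 + 8*6) + 61 = (-58 + 48) + 61 = -10 + 61 = 51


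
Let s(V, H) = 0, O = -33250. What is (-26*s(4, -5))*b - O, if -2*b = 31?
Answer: 33250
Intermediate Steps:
b = -31/2 (b = -½*31 = -31/2 ≈ -15.500)
(-26*s(4, -5))*b - O = -26*0*(-31/2) - 1*(-33250) = 0*(-31/2) + 33250 = 0 + 33250 = 33250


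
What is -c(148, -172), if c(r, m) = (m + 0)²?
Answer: -29584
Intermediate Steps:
c(r, m) = m²
-c(148, -172) = -1*(-172)² = -1*29584 = -29584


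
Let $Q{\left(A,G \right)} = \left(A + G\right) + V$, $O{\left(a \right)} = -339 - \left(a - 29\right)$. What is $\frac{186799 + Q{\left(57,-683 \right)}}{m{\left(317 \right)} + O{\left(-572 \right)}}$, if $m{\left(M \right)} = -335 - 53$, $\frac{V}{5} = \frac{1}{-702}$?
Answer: $- \frac{130693441}{88452} \approx -1477.6$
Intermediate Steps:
$V = - \frac{5}{702}$ ($V = \frac{5}{-702} = 5 \left(- \frac{1}{702}\right) = - \frac{5}{702} \approx -0.0071225$)
$O{\left(a \right)} = -310 - a$ ($O{\left(a \right)} = -339 - \left(a - 29\right) = -339 - \left(-29 + a\right) = -310 - a$)
$m{\left(M \right)} = -388$ ($m{\left(M \right)} = -335 - 53 = -388$)
$Q{\left(A,G \right)} = - \frac{5}{702} + A + G$ ($Q{\left(A,G \right)} = \left(A + G\right) - \frac{5}{702} = - \frac{5}{702} + A + G$)
$\frac{186799 + Q{\left(57,-683 \right)}}{m{\left(317 \right)} + O{\left(-572 \right)}} = \frac{186799 - \frac{439457}{702}}{-388 - -262} = \frac{186799 - \frac{439457}{702}}{-388 + \left(-310 + 572\right)} = \frac{130693441}{702 \left(-388 + 262\right)} = \frac{130693441}{702 \left(-126\right)} = \frac{130693441}{702} \left(- \frac{1}{126}\right) = - \frac{130693441}{88452}$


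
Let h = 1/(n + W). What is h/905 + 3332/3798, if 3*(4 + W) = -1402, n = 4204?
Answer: 16883566237/19244826810 ≈ 0.87730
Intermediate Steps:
W = -1414/3 (W = -4 + (1/3)*(-1402) = -4 - 1402/3 = -1414/3 ≈ -471.33)
h = 3/11198 (h = 1/(4204 - 1414/3) = 1/(11198/3) = 3/11198 ≈ 0.00026791)
h/905 + 3332/3798 = (3/11198)/905 + 3332/3798 = (3/11198)*(1/905) + 3332*(1/3798) = 3/10134190 + 1666/1899 = 16883566237/19244826810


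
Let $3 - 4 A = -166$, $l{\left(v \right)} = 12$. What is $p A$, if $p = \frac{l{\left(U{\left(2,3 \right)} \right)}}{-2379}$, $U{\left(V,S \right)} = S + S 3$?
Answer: $- \frac{13}{61} \approx -0.21311$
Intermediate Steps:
$U{\left(V,S \right)} = 4 S$ ($U{\left(V,S \right)} = S + 3 S = 4 S$)
$p = - \frac{4}{793}$ ($p = \frac{12}{-2379} = 12 \left(- \frac{1}{2379}\right) = - \frac{4}{793} \approx -0.0050441$)
$A = \frac{169}{4}$ ($A = \frac{3}{4} - - \frac{83}{2} = \frac{3}{4} + \frac{83}{2} = \frac{169}{4} \approx 42.25$)
$p A = \left(- \frac{4}{793}\right) \frac{169}{4} = - \frac{13}{61}$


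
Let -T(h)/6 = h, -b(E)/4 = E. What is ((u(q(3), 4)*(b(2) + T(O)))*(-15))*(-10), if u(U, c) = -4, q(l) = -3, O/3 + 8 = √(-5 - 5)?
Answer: -81600 + 10800*I*√10 ≈ -81600.0 + 34153.0*I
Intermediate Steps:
b(E) = -4*E
O = -24 + 3*I*√10 (O = -24 + 3*√(-5 - 5) = -24 + 3*√(-10) = -24 + 3*(I*√10) = -24 + 3*I*√10 ≈ -24.0 + 9.4868*I)
T(h) = -6*h
((u(q(3), 4)*(b(2) + T(O)))*(-15))*(-10) = (-4*(-4*2 - 6*(-24 + 3*I*√10))*(-15))*(-10) = (-4*(-8 + (144 - 18*I*√10))*(-15))*(-10) = (-4*(136 - 18*I*√10)*(-15))*(-10) = ((-544 + 72*I*√10)*(-15))*(-10) = (8160 - 1080*I*√10)*(-10) = -81600 + 10800*I*√10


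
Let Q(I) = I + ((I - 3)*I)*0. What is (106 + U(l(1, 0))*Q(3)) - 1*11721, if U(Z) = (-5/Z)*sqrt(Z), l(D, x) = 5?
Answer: -11615 - 3*sqrt(5) ≈ -11622.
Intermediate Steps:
U(Z) = -5/sqrt(Z)
Q(I) = I (Q(I) = I + ((-3 + I)*I)*0 = I + (I*(-3 + I))*0 = I + 0 = I)
(106 + U(l(1, 0))*Q(3)) - 1*11721 = (106 - sqrt(5)*3) - 1*11721 = (106 - sqrt(5)*3) - 11721 = (106 - 3*sqrt(5)) - 11721 = -11615 - 3*sqrt(5)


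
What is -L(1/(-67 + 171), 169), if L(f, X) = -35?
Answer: 35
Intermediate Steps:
-L(1/(-67 + 171), 169) = -1*(-35) = 35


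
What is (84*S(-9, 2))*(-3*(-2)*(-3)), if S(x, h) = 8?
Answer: -12096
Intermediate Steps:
(84*S(-9, 2))*(-3*(-2)*(-3)) = (84*8)*(-3*(-2)*(-3)) = 672*(6*(-3)) = 672*(-18) = -12096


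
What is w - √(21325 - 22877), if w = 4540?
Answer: 4540 - 4*I*√97 ≈ 4540.0 - 39.395*I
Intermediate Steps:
w - √(21325 - 22877) = 4540 - √(21325 - 22877) = 4540 - √(-1552) = 4540 - 4*I*√97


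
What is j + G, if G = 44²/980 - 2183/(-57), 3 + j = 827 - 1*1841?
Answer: -13639982/13965 ≈ -976.73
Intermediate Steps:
j = -1017 (j = -3 + (827 - 1*1841) = -3 + (827 - 1841) = -3 - 1014 = -1017)
G = 562423/13965 (G = 1936*(1/980) - 2183*(-1/57) = 484/245 + 2183/57 = 562423/13965 ≈ 40.274)
j + G = -1017 + 562423/13965 = -13639982/13965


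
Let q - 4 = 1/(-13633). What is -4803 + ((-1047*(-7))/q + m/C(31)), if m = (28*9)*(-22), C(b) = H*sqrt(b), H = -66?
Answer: -53998712/18177 + 84*sqrt(31)/31 ≈ -2955.6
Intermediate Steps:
C(b) = -66*sqrt(b)
m = -5544 (m = 252*(-22) = -5544)
q = 54531/13633 (q = 4 + 1/(-13633) = 4 - 1/13633 = 54531/13633 ≈ 3.9999)
-4803 + ((-1047*(-7))/q + m/C(31)) = -4803 + ((-1047*(-7))/(54531/13633) - 5544*(-sqrt(31)/2046)) = -4803 + (7329*(13633/54531) - (-84)*sqrt(31)/31) = -4803 + (33305419/18177 + 84*sqrt(31)/31) = -53998712/18177 + 84*sqrt(31)/31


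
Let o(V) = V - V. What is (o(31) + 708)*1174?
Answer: 831192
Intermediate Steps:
o(V) = 0
(o(31) + 708)*1174 = (0 + 708)*1174 = 708*1174 = 831192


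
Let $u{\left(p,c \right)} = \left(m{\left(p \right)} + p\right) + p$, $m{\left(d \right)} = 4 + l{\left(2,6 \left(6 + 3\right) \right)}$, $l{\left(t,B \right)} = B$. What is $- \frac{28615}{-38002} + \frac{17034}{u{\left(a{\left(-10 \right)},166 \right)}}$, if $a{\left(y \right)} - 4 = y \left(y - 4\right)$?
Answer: $\frac{328613429}{6574346} \approx 49.984$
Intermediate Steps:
$a{\left(y \right)} = 4 + y \left(-4 + y\right)$ ($a{\left(y \right)} = 4 + y \left(y - 4\right) = 4 + y \left(-4 + y\right)$)
$m{\left(d \right)} = 58$ ($m{\left(d \right)} = 4 + 6 \left(6 + 3\right) = 4 + 6 \cdot 9 = 4 + 54 = 58$)
$u{\left(p,c \right)} = 58 + 2 p$ ($u{\left(p,c \right)} = \left(58 + p\right) + p = 58 + 2 p$)
$- \frac{28615}{-38002} + \frac{17034}{u{\left(a{\left(-10 \right)},166 \right)}} = - \frac{28615}{-38002} + \frac{17034}{58 + 2 \left(4 + \left(-10\right)^{2} - -40\right)} = \left(-28615\right) \left(- \frac{1}{38002}\right) + \frac{17034}{58 + 2 \left(4 + 100 + 40\right)} = \frac{28615}{38002} + \frac{17034}{58 + 2 \cdot 144} = \frac{28615}{38002} + \frac{17034}{58 + 288} = \frac{28615}{38002} + \frac{17034}{346} = \frac{28615}{38002} + 17034 \cdot \frac{1}{346} = \frac{28615}{38002} + \frac{8517}{173} = \frac{328613429}{6574346}$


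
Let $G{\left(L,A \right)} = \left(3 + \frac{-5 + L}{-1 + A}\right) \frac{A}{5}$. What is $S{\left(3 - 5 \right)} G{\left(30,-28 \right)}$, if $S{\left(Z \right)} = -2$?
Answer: $\frac{3472}{145} \approx 23.945$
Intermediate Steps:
$G{\left(L,A \right)} = \frac{A \left(3 + \frac{-5 + L}{-1 + A}\right)}{5}$ ($G{\left(L,A \right)} = \left(3 + \frac{-5 + L}{-1 + A}\right) A \frac{1}{5} = \left(3 + \frac{-5 + L}{-1 + A}\right) \frac{A}{5} = \frac{A \left(3 + \frac{-5 + L}{-1 + A}\right)}{5}$)
$S{\left(3 - 5 \right)} G{\left(30,-28 \right)} = - 2 \cdot \frac{1}{5} \left(-28\right) \frac{1}{-1 - 28} \left(-8 + 30 + 3 \left(-28\right)\right) = - 2 \cdot \frac{1}{5} \left(-28\right) \frac{1}{-29} \left(-8 + 30 - 84\right) = - 2 \cdot \frac{1}{5} \left(-28\right) \left(- \frac{1}{29}\right) \left(-62\right) = \left(-2\right) \left(- \frac{1736}{145}\right) = \frac{3472}{145}$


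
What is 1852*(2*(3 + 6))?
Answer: 33336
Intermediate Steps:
1852*(2*(3 + 6)) = 1852*(2*9) = 1852*18 = 33336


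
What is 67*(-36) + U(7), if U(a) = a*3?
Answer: -2391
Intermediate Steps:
U(a) = 3*a
67*(-36) + U(7) = 67*(-36) + 3*7 = -2412 + 21 = -2391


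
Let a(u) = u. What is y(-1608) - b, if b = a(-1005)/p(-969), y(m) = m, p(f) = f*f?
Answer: -503282761/312987 ≈ -1608.0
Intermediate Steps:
p(f) = f²
b = -335/312987 (b = -1005/((-969)²) = -1005/938961 = -1005*1/938961 = -335/312987 ≈ -0.0010703)
y(-1608) - b = -1608 - 1*(-335/312987) = -1608 + 335/312987 = -503282761/312987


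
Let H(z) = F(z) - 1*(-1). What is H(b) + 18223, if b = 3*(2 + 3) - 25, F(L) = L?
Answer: 18214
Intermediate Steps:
b = -10 (b = 3*5 - 25 = 15 - 25 = -10)
H(z) = 1 + z (H(z) = z - 1*(-1) = z + 1 = 1 + z)
H(b) + 18223 = (1 - 10) + 18223 = -9 + 18223 = 18214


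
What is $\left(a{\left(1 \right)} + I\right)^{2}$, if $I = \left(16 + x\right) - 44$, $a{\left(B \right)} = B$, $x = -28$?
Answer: $3025$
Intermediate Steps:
$I = -56$ ($I = \left(16 - 28\right) - 44 = -12 - 44 = -56$)
$\left(a{\left(1 \right)} + I\right)^{2} = \left(1 - 56\right)^{2} = \left(-55\right)^{2} = 3025$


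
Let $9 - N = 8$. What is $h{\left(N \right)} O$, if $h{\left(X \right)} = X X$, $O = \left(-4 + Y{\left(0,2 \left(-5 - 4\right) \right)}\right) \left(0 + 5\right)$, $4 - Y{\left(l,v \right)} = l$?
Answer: $0$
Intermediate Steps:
$N = 1$ ($N = 9 - 8 = 1$)
$Y{\left(l,v \right)} = 4 - l$
$O = 0$ ($O = \left(-4 + \left(4 - 0\right)\right) \left(0 + 5\right) = \left(-4 + \left(4 + 0\right)\right) 5 = \left(-4 + 4\right) 5 = 0 \cdot 5 = 0$)
$h{\left(X \right)} = X^{2}$
$h{\left(N \right)} O = 1^{2} \cdot 0 = 1 \cdot 0 = 0$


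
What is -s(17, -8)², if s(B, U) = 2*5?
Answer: -100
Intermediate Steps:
s(B, U) = 10
-s(17, -8)² = -1*10² = -1*100 = -100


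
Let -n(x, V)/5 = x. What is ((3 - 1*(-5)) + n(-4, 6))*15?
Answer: 420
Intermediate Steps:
n(x, V) = -5*x
((3 - 1*(-5)) + n(-4, 6))*15 = ((3 - 1*(-5)) - 5*(-4))*15 = ((3 + 5) + 20)*15 = (8 + 20)*15 = 28*15 = 420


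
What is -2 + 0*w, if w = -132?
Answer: -2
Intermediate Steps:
-2 + 0*w = -2 + 0*(-132) = -2 + 0 = -2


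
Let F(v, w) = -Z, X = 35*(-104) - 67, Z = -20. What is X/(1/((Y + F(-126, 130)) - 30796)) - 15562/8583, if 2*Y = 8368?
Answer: 846082461590/8583 ≈ 9.8577e+7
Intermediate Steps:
Y = 4184 (Y = (½)*8368 = 4184)
X = -3707 (X = -3640 - 67 = -3707)
F(v, w) = 20 (F(v, w) = -1*(-20) = 20)
X/(1/((Y + F(-126, 130)) - 30796)) - 15562/8583 = -3707/(1/((4184 + 20) - 30796)) - 15562/8583 = -3707/(1/(4204 - 30796)) - 15562*1/8583 = -3707/(1/(-26592)) - 15562/8583 = -3707/(-1/26592) - 15562/8583 = -3707*(-26592) - 15562/8583 = 98576544 - 15562/8583 = 846082461590/8583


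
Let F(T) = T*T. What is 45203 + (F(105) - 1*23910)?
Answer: 32318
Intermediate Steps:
F(T) = T²
45203 + (F(105) - 1*23910) = 45203 + (105² - 1*23910) = 45203 + (11025 - 23910) = 45203 - 12885 = 32318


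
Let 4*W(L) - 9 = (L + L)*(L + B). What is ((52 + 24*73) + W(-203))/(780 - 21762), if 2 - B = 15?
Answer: -94921/83928 ≈ -1.1310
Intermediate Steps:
B = -13 (B = 2 - 1*15 = 2 - 15 = -13)
W(L) = 9/4 + L*(-13 + L)/2 (W(L) = 9/4 + ((L + L)*(L - 13))/4 = 9/4 + ((2*L)*(-13 + L))/4 = 9/4 + (2*L*(-13 + L))/4 = 9/4 + L*(-13 + L)/2)
((52 + 24*73) + W(-203))/(780 - 21762) = ((52 + 24*73) + (9/4 + (½)*(-203)² - 13/2*(-203)))/(780 - 21762) = ((52 + 1752) + (9/4 + (½)*41209 + 2639/2))/(-20982) = (1804 + (9/4 + 41209/2 + 2639/2))*(-1/20982) = (1804 + 87705/4)*(-1/20982) = (94921/4)*(-1/20982) = -94921/83928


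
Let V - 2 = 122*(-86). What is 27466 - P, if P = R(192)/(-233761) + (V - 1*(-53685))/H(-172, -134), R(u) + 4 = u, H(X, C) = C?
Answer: 870441601471/31323974 ≈ 27788.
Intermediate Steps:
V = -10490 (V = 2 + 122*(-86) = 2 - 10492 = -10490)
R(u) = -4 + u
P = -10097331587/31323974 (P = (-4 + 192)/(-233761) + (-10490 - 1*(-53685))/(-134) = 188*(-1/233761) + (-10490 + 53685)*(-1/134) = -188/233761 + 43195*(-1/134) = -188/233761 - 43195/134 = -10097331587/31323974 ≈ -322.35)
27466 - P = 27466 - 1*(-10097331587/31323974) = 27466 + 10097331587/31323974 = 870441601471/31323974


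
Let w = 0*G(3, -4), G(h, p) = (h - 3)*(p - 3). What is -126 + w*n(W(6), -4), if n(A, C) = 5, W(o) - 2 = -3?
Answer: -126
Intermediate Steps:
G(h, p) = (-3 + h)*(-3 + p)
W(o) = -1 (W(o) = 2 - 3 = -1)
w = 0 (w = 0*(9 - 3*3 - 3*(-4) + 3*(-4)) = 0*(9 - 9 + 12 - 12) = 0*0 = 0)
-126 + w*n(W(6), -4) = -126 + 0*5 = -126 + 0 = -126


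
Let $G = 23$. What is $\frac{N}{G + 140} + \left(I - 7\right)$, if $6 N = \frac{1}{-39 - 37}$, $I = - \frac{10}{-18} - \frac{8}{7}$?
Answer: $- \frac{11842949}{1560888} \approx -7.5873$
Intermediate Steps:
$I = - \frac{37}{63}$ ($I = \left(-10\right) \left(- \frac{1}{18}\right) - \frac{8}{7} = \frac{5}{9} - \frac{8}{7} = - \frac{37}{63} \approx -0.5873$)
$N = - \frac{1}{456}$ ($N = \frac{1}{6 \left(-39 - 37\right)} = \frac{1}{6 \left(-76\right)} = \frac{1}{6} \left(- \frac{1}{76}\right) = - \frac{1}{456} \approx -0.002193$)
$\frac{N}{G + 140} + \left(I - 7\right) = - \frac{1}{456 \left(23 + 140\right)} - \frac{478}{63} = - \frac{1}{456 \cdot 163} - \frac{478}{63} = \left(- \frac{1}{456}\right) \frac{1}{163} - \frac{478}{63} = - \frac{1}{74328} - \frac{478}{63} = - \frac{11842949}{1560888}$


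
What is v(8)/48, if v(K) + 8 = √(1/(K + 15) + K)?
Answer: -⅙ + √4255/1104 ≈ -0.10758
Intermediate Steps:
v(K) = -8 + √(K + 1/(15 + K)) (v(K) = -8 + √(1/(K + 15) + K) = -8 + √(1/(15 + K) + K) = -8 + √(K + 1/(15 + K)))
v(8)/48 = (-8 + √((1 + 8*(15 + 8))/(15 + 8)))/48 = (-8 + √((1 + 8*23)/23))/48 = (-8 + √((1 + 184)/23))/48 = (-8 + √((1/23)*185))/48 = (-8 + √(185/23))/48 = (-8 + √4255/23)/48 = -⅙ + √4255/1104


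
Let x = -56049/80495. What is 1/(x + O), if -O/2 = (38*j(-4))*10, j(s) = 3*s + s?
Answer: 4735/57574303 ≈ 8.2242e-5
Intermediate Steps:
j(s) = 4*s
x = -3297/4735 (x = -56049*1/80495 = -3297/4735 ≈ -0.69630)
O = 12160 (O = -2*38*(4*(-4))*10 = -2*38*(-16)*10 = -(-1216)*10 = -2*(-6080) = 12160)
1/(x + O) = 1/(-3297/4735 + 12160) = 1/(57574303/4735) = 4735/57574303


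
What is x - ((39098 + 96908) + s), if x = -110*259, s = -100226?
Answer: -64270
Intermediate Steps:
x = -28490
x - ((39098 + 96908) + s) = -28490 - ((39098 + 96908) - 100226) = -28490 - (136006 - 100226) = -28490 - 1*35780 = -28490 - 35780 = -64270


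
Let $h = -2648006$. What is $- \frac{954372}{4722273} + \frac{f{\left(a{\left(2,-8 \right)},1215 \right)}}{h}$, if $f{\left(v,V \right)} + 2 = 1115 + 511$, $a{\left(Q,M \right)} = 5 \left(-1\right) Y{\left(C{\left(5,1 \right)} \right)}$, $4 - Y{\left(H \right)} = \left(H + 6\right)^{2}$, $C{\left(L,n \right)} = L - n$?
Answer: $- \frac{422475292264}{2084101206273} \approx -0.20271$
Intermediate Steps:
$Y{\left(H \right)} = 4 - \left(6 + H\right)^{2}$ ($Y{\left(H \right)} = 4 - \left(H + 6\right)^{2} = 4 - \left(6 + H\right)^{2}$)
$a{\left(Q,M \right)} = 480$ ($a{\left(Q,M \right)} = 5 \left(-1\right) \left(4 - \left(6 + \left(5 - 1\right)\right)^{2}\right) = - 5 \left(4 - \left(6 + \left(5 - 1\right)\right)^{2}\right) = - 5 \left(4 - \left(6 + 4\right)^{2}\right) = - 5 \left(4 - 10^{2}\right) = - 5 \left(4 - 100\right) = \left(-5\right) \left(-96\right) = 480$)
$f{\left(v,V \right)} = 1624$ ($f{\left(v,V \right)} = -2 + \left(1115 + 511\right) = -2 + 1626 = 1624$)
$- \frac{954372}{4722273} + \frac{f{\left(a{\left(2,-8 \right)},1215 \right)}}{h} = - \frac{954372}{4722273} + \frac{1624}{-2648006} = \left(-954372\right) \frac{1}{4722273} + 1624 \left(- \frac{1}{2648006}\right) = - \frac{318124}{1574091} - \frac{812}{1324003} = - \frac{422475292264}{2084101206273}$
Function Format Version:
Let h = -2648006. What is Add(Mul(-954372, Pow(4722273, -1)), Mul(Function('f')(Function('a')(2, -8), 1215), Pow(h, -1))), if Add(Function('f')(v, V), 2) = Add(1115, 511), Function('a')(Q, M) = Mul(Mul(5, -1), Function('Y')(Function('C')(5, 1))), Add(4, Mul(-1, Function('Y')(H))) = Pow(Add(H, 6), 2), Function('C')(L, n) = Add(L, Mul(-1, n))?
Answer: Rational(-422475292264, 2084101206273) ≈ -0.20271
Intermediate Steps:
Function('Y')(H) = Add(4, Mul(-1, Pow(Add(6, H), 2))) (Function('Y')(H) = Add(4, Mul(-1, Pow(Add(H, 6), 2))) = Add(4, Mul(-1, Pow(Add(6, H), 2))))
Function('a')(Q, M) = 480 (Function('a')(Q, M) = Mul(Mul(5, -1), Add(4, Mul(-1, Pow(Add(6, Add(5, Mul(-1, 1))), 2)))) = Mul(-5, Add(4, Mul(-1, Pow(Add(6, Add(5, -1)), 2)))) = Mul(-5, Add(4, Mul(-1, Pow(Add(6, 4), 2)))) = Mul(-5, Add(4, Mul(-1, Pow(10, 2)))) = Mul(-5, Add(4, Mul(-1, 100))) = Mul(-5, Add(4, -100)) = Mul(-5, -96) = 480)
Function('f')(v, V) = 1624 (Function('f')(v, V) = Add(-2, Add(1115, 511)) = Add(-2, 1626) = 1624)
Add(Mul(-954372, Pow(4722273, -1)), Mul(Function('f')(Function('a')(2, -8), 1215), Pow(h, -1))) = Add(Mul(-954372, Pow(4722273, -1)), Mul(1624, Pow(-2648006, -1))) = Add(Mul(-954372, Rational(1, 4722273)), Mul(1624, Rational(-1, 2648006))) = Add(Rational(-318124, 1574091), Rational(-812, 1324003)) = Rational(-422475292264, 2084101206273)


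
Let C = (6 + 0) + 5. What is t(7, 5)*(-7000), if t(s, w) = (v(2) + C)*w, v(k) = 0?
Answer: -385000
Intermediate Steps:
C = 11 (C = 6 + 5 = 11)
t(s, w) = 11*w (t(s, w) = (0 + 11)*w = 11*w)
t(7, 5)*(-7000) = (11*5)*(-7000) = 55*(-7000) = -385000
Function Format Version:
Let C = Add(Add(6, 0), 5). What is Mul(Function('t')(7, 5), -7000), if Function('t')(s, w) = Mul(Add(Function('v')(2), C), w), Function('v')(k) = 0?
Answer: -385000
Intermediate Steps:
C = 11 (C = Add(6, 5) = 11)
Function('t')(s, w) = Mul(11, w) (Function('t')(s, w) = Mul(Add(0, 11), w) = Mul(11, w))
Mul(Function('t')(7, 5), -7000) = Mul(Mul(11, 5), -7000) = Mul(55, -7000) = -385000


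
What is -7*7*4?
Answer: -196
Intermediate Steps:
-7*7*4 = -49*4 = -196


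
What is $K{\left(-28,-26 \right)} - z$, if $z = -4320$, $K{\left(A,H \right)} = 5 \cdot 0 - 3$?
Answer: $4317$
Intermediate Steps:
$K{\left(A,H \right)} = -3$ ($K{\left(A,H \right)} = 0 - 3 = -3$)
$K{\left(-28,-26 \right)} - z = -3 - -4320 = -3 + 4320 = 4317$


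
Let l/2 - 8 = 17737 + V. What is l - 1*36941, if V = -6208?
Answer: -13867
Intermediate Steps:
l = 23074 (l = 16 + 2*(17737 - 6208) = 16 + 2*11529 = 16 + 23058 = 23074)
l - 1*36941 = 23074 - 1*36941 = 23074 - 36941 = -13867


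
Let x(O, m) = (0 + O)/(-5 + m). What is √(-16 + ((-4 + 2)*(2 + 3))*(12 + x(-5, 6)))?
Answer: I*√86 ≈ 9.2736*I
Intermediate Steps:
x(O, m) = O/(-5 + m)
√(-16 + ((-4 + 2)*(2 + 3))*(12 + x(-5, 6))) = √(-16 + ((-4 + 2)*(2 + 3))*(12 - 5/(-5 + 6))) = √(-16 + (-2*5)*(12 - 5/1)) = √(-16 - 10*(12 - 5*1)) = √(-16 - 10*(12 - 5)) = √(-16 - 10*7) = √(-16 - 70) = √(-86) = I*√86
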